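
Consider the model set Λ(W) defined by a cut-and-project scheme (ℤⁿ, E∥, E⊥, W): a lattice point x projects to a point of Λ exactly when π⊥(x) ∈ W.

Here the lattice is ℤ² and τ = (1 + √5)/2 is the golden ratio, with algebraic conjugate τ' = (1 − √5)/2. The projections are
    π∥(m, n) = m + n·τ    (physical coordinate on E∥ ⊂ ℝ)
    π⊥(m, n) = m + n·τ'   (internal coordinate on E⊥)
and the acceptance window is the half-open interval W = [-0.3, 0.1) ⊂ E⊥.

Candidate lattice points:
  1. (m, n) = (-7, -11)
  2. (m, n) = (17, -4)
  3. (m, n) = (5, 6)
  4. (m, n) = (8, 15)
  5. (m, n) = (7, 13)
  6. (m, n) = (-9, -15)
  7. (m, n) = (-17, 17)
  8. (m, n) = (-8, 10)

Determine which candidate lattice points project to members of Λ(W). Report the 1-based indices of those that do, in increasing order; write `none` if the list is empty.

1

Numerically τ ≈ 1.61803 and τ' = −1/τ ≈ -0.61803.
candidate 1: (m,n)=(-7,-11) → π∥ = -7-11·τ ≈ -24.79837, π⊥ = -7-11·τ' ≈ -0.20163 ∈ [-0.3, 0.1) ⇒ IN Λ
candidate 2: (m,n)=(17,-4) → π∥ = 17-4·τ ≈ 10.52786, π⊥ = 17-4·τ' ≈ 19.47214 ∉ [-0.3, 0.1) ⇒ out
candidate 3: (m,n)=(5,6) → π∥ = 5+6·τ ≈ 14.70820, π⊥ = 5+6·τ' ≈ 1.29180 ∉ [-0.3, 0.1) ⇒ out
candidate 4: (m,n)=(8,15) → π∥ = 8+15·τ ≈ 32.27051, π⊥ = 8+15·τ' ≈ -1.27051 ∉ [-0.3, 0.1) ⇒ out
candidate 5: (m,n)=(7,13) → π∥ = 7+13·τ ≈ 28.03444, π⊥ = 7+13·τ' ≈ -1.03444 ∉ [-0.3, 0.1) ⇒ out
candidate 6: (m,n)=(-9,-15) → π∥ = -9-15·τ ≈ -33.27051, π⊥ = -9-15·τ' ≈ 0.27051 ∉ [-0.3, 0.1) ⇒ out
candidate 7: (m,n)=(-17,17) → π∥ = -17+17·τ ≈ 10.50658, π⊥ = -17+17·τ' ≈ -27.50658 ∉ [-0.3, 0.1) ⇒ out
candidate 8: (m,n)=(-8,10) → π∥ = -8+10·τ ≈ 8.18034, π⊥ = -8+10·τ' ≈ -14.18034 ∉ [-0.3, 0.1) ⇒ out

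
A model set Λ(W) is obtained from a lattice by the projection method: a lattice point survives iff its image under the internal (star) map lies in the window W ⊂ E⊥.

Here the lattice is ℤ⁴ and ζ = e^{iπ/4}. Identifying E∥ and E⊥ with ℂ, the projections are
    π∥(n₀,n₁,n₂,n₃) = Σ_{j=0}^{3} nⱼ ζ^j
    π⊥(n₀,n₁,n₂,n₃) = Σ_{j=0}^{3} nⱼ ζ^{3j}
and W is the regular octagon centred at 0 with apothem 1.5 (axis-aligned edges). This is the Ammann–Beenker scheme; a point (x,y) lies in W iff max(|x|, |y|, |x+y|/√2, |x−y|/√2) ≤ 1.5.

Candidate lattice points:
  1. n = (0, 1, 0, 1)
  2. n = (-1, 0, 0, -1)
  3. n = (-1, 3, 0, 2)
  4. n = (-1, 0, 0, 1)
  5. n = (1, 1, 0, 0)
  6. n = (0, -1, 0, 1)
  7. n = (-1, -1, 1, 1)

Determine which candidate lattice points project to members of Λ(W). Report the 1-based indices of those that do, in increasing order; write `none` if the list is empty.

1, 4, 5, 6, 7

Internal map: ζ^{3j} for j=0..3 gives (1,0), (−√2/2,√2/2), (0,−1), (√2/2,√2/2).
candidate 1: n = (0, 1, 0, 1) → π⊥ ≈ (+0.000000, +1.414214); max(|x|,|y|,|x±y|/√2) = 1.414214 ≤ 1.5 ⇒ ∈ W
candidate 2: n = (-1, 0, 0, -1) → π⊥ ≈ (-1.707107, -0.707107); max(|x|,|y|,|x±y|/√2) = 1.707107 > 1.5 ⇒ ∉ W
candidate 3: n = (-1, 3, 0, 2) → π⊥ ≈ (-1.707107, +3.535534); max(|x|,|y|,|x±y|/√2) = 3.707107 > 1.5 ⇒ ∉ W
candidate 4: n = (-1, 0, 0, 1) → π⊥ ≈ (-0.292893, +0.707107); max(|x|,|y|,|x±y|/√2) = 0.707107 ≤ 1.5 ⇒ ∈ W
candidate 5: n = (1, 1, 0, 0) → π⊥ ≈ (+0.292893, +0.707107); max(|x|,|y|,|x±y|/√2) = 0.707107 ≤ 1.5 ⇒ ∈ W
candidate 6: n = (0, -1, 0, 1) → π⊥ ≈ (+1.414214, +0.000000); max(|x|,|y|,|x±y|/√2) = 1.414214 ≤ 1.5 ⇒ ∈ W
candidate 7: n = (-1, -1, 1, 1) → π⊥ ≈ (+0.414214, -1.000000); max(|x|,|y|,|x±y|/√2) = 1.000000 ≤ 1.5 ⇒ ∈ W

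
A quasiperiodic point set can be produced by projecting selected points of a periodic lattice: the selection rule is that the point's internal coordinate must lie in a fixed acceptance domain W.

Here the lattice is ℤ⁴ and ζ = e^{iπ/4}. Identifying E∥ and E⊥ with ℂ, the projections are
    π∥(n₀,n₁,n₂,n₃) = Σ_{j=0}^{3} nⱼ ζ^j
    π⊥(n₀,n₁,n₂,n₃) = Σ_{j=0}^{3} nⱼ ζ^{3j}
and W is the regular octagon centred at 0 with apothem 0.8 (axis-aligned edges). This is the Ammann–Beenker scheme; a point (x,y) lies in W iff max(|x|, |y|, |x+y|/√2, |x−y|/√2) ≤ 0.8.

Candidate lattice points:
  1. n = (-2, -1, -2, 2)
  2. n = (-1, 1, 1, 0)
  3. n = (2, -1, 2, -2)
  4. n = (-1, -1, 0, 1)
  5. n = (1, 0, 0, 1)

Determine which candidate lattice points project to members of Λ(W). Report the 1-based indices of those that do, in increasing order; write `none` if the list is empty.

4

Internal map: ζ^{3j} for j=0..3 gives (1,0), (−√2/2,√2/2), (0,−1), (√2/2,√2/2).
candidate 1: n = (-2, -1, -2, 2) → π⊥ ≈ (+0.121320, +2.707107); max(|x|,|y|,|x±y|/√2) = 2.707107 > 0.8 ⇒ ∉ W
candidate 2: n = (-1, 1, 1, 0) → π⊥ ≈ (-1.707107, -0.292893); max(|x|,|y|,|x±y|/√2) = 1.707107 > 0.8 ⇒ ∉ W
candidate 3: n = (2, -1, 2, -2) → π⊥ ≈ (+1.292893, -4.121320); max(|x|,|y|,|x±y|/√2) = 4.121320 > 0.8 ⇒ ∉ W
candidate 4: n = (-1, -1, 0, 1) → π⊥ ≈ (+0.414214, +0.000000); max(|x|,|y|,|x±y|/√2) = 0.414214 ≤ 0.8 ⇒ ∈ W
candidate 5: n = (1, 0, 0, 1) → π⊥ ≈ (+1.707107, +0.707107); max(|x|,|y|,|x±y|/√2) = 1.707107 > 0.8 ⇒ ∉ W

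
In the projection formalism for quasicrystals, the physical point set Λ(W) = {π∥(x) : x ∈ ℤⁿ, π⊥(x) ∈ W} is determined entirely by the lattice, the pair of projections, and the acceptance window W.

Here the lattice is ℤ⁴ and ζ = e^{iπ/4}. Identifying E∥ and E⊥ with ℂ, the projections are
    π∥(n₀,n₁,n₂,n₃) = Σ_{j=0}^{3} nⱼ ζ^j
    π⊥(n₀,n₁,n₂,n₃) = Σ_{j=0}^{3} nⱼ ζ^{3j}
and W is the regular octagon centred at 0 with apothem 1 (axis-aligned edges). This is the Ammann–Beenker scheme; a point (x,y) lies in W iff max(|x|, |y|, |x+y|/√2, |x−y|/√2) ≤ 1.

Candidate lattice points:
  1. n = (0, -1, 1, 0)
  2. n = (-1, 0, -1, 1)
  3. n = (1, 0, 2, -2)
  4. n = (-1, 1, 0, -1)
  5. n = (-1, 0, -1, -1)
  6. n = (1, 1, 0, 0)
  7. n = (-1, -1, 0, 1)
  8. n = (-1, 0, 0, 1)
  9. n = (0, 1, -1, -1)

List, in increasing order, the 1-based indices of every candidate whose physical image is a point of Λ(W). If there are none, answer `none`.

6, 7, 8

π⊥(n) = n₀ + n₁ζ³ + n₂ζ⁶ + n₃ζ⁹ where ζ = e^{iπ/4}.
#1 (0, -1, 1, 0): internal (0.7071, -1.7071); octagon support 1.7071 vs apothem 1 → ∉ W
#2 (-1, 0, -1, 1): internal (-0.2929, 1.7071); octagon support 1.7071 vs apothem 1 → ∉ W
#3 (1, 0, 2, -2): internal (-0.4142, -3.4142); octagon support 3.4142 vs apothem 1 → ∉ W
#4 (-1, 1, 0, -1): internal (-2.4142, 0.0000); octagon support 2.4142 vs apothem 1 → ∉ W
#5 (-1, 0, -1, -1): internal (-1.7071, 0.2929); octagon support 1.7071 vs apothem 1 → ∉ W
#6 (1, 1, 0, 0): internal (0.2929, 0.7071); octagon support 0.7071 vs apothem 1 → ∈ W
#7 (-1, -1, 0, 1): internal (0.4142, 0.0000); octagon support 0.4142 vs apothem 1 → ∈ W
#8 (-1, 0, 0, 1): internal (-0.2929, 0.7071); octagon support 0.7071 vs apothem 1 → ∈ W
#9 (0, 1, -1, -1): internal (-1.4142, 1.0000); octagon support 1.7071 vs apothem 1 → ∉ W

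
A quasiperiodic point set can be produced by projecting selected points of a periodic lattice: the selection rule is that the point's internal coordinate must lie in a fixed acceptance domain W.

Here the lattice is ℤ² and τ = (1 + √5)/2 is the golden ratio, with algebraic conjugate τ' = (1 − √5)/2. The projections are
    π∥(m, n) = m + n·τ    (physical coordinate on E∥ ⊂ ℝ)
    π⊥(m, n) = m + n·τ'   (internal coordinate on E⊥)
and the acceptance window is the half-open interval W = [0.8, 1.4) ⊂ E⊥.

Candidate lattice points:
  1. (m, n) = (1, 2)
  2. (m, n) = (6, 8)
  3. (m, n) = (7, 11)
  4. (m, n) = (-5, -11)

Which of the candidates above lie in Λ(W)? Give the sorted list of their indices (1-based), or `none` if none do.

τ' = (1−√5)/2 ≈ -0.61803.
candidate 1: (m,n)=(1,2) → π∥ = 1+2·τ ≈ 4.23607, π⊥ = 1+2·τ' ≈ -0.23607 ∉ [0.8, 1.4) ⇒ out
candidate 2: (m,n)=(6,8) → π∥ = 6+8·τ ≈ 18.94427, π⊥ = 6+8·τ' ≈ 1.05573 ∈ [0.8, 1.4) ⇒ IN Λ
candidate 3: (m,n)=(7,11) → π∥ = 7+11·τ ≈ 24.79837, π⊥ = 7+11·τ' ≈ 0.20163 ∉ [0.8, 1.4) ⇒ out
candidate 4: (m,n)=(-5,-11) → π∥ = -5-11·τ ≈ -22.79837, π⊥ = -5-11·τ' ≈ 1.79837 ∉ [0.8, 1.4) ⇒ out

2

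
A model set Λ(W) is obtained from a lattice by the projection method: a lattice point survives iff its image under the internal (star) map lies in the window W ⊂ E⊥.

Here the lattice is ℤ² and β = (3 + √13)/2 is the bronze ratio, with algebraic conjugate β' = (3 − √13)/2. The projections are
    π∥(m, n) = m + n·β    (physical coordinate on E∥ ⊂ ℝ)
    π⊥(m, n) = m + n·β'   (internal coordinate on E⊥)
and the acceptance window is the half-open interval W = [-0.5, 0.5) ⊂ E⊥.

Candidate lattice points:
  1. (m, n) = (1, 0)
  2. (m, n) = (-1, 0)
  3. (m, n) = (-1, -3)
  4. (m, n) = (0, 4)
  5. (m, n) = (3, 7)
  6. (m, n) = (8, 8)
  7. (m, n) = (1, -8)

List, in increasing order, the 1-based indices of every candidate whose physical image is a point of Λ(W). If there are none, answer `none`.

β' = (3−√13)/2 ≈ -0.302776.
[1] lift (1,0): star map gives 1.000000; window check -0.5 ≤ 1.000000 < 0.5 is false → out
[2] lift (-1,0): star map gives -1.000000; window check -0.5 ≤ -1.000000 < 0.5 is false → out
[3] lift (-1,-3): star map gives -0.091673; window check -0.5 ≤ -0.091673 < 0.5 is true → IN Λ
[4] lift (0,4): star map gives -1.211103; window check -0.5 ≤ -1.211103 < 0.5 is false → out
[5] lift (3,7): star map gives 0.880571; window check -0.5 ≤ 0.880571 < 0.5 is false → out
[6] lift (8,8): star map gives 5.577795; window check -0.5 ≤ 5.577795 < 0.5 is false → out
[7] lift (1,-8): star map gives 3.422205; window check -0.5 ≤ 3.422205 < 0.5 is false → out

3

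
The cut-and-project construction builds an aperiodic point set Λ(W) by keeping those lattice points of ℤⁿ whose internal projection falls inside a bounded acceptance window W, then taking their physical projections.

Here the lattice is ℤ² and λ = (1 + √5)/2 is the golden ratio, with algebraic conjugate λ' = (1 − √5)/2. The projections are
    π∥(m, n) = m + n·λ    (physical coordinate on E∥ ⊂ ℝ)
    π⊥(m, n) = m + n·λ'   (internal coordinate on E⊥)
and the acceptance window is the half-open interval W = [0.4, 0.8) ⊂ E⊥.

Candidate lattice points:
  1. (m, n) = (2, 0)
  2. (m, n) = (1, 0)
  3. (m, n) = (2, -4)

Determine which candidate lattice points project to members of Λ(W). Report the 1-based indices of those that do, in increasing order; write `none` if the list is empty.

Compute λ' = (1−√5)/2 = -0.618034, so π⊥(m,n) = m -0.618034·n.
#1 (2,0): internal coord 2 + (0)·λ' = +2.000000; +2.000000 ∉ [0.4, 0.8) → out
#2 (1,0): internal coord 1 + (0)·λ' = +1.000000; +1.000000 ∉ [0.4, 0.8) → out
#3 (2,-4): internal coord 2 + (-4)·λ' = +4.472136; +4.472136 ∉ [0.4, 0.8) → out

none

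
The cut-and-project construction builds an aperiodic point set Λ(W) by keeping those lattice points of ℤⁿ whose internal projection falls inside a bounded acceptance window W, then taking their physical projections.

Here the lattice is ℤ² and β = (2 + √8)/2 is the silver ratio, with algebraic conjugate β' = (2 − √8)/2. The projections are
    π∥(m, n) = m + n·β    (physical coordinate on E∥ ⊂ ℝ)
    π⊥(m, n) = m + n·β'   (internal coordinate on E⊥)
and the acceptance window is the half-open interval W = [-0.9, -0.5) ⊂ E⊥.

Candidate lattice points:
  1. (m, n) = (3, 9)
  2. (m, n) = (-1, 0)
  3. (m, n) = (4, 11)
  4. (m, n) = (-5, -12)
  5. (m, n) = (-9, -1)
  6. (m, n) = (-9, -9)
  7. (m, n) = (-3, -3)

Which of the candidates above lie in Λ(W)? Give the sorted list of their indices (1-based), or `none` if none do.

Compute β' = (2−√8)/2 = -0.41421, so π⊥(m,n) = m -0.41421·n.
#1 (3,9): internal coord 3 + (9)·β' = -0.72792; -0.72792 ∈ [-0.9, -0.5) → IN Λ
#2 (-1,0): internal coord -1 + (0)·β' = -1.00000; -1.00000 ∉ [-0.9, -0.5) → out
#3 (4,11): internal coord 4 + (11)·β' = -0.55635; -0.55635 ∈ [-0.9, -0.5) → IN Λ
#4 (-5,-12): internal coord -5 + (-12)·β' = -0.02944; -0.02944 ∉ [-0.9, -0.5) → out
#5 (-9,-1): internal coord -9 + (-1)·β' = -8.58579; -8.58579 ∉ [-0.9, -0.5) → out
#6 (-9,-9): internal coord -9 + (-9)·β' = -5.27208; -5.27208 ∉ [-0.9, -0.5) → out
#7 (-3,-3): internal coord -3 + (-3)·β' = -1.75736; -1.75736 ∉ [-0.9, -0.5) → out

1, 3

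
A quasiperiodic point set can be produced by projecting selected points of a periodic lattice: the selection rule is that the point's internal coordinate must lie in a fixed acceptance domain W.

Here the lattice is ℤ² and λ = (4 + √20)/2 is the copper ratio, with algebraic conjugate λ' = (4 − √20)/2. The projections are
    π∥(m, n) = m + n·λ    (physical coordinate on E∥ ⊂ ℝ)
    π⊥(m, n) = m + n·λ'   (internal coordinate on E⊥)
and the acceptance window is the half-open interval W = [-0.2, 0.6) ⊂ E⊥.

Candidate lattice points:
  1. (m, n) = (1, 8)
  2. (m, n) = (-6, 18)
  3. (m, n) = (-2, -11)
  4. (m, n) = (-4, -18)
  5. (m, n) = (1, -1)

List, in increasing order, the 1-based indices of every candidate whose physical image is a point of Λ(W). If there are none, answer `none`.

Compute λ' = (4−√20)/2 = -0.2361, so π⊥(m,n) = m -0.2361·n.
[1] lift (1,8): star map gives -0.8885; window check -0.2 ≤ -0.8885 < 0.6 is false → out
[2] lift (-6,18): star map gives -10.2492; window check -0.2 ≤ -10.2492 < 0.6 is false → out
[3] lift (-2,-11): star map gives 0.5967; window check -0.2 ≤ 0.5967 < 0.6 is true → IN Λ
[4] lift (-4,-18): star map gives 0.2492; window check -0.2 ≤ 0.2492 < 0.6 is true → IN Λ
[5] lift (1,-1): star map gives 1.2361; window check -0.2 ≤ 1.2361 < 0.6 is false → out

3, 4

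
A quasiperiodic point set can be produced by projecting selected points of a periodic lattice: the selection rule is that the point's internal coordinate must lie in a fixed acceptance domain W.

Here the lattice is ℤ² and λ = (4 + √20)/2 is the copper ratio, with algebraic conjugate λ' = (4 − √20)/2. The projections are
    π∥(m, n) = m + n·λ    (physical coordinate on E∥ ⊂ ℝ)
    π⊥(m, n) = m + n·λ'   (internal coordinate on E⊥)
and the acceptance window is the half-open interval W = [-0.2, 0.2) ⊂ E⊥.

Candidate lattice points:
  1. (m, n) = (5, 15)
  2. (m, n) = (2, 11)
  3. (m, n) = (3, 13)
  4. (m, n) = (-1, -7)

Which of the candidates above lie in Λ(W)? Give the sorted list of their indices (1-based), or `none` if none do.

3

Numerically λ ≈ 4.2361 and λ' = −1/λ ≈ -0.2361.
[1] lift (5,15): star map gives 1.4590; window check -0.2 ≤ 1.4590 < 0.2 is false → out
[2] lift (2,11): star map gives -0.5967; window check -0.2 ≤ -0.5967 < 0.2 is false → out
[3] lift (3,13): star map gives -0.0689; window check -0.2 ≤ -0.0689 < 0.2 is true → IN Λ
[4] lift (-1,-7): star map gives 0.6525; window check -0.2 ≤ 0.6525 < 0.2 is false → out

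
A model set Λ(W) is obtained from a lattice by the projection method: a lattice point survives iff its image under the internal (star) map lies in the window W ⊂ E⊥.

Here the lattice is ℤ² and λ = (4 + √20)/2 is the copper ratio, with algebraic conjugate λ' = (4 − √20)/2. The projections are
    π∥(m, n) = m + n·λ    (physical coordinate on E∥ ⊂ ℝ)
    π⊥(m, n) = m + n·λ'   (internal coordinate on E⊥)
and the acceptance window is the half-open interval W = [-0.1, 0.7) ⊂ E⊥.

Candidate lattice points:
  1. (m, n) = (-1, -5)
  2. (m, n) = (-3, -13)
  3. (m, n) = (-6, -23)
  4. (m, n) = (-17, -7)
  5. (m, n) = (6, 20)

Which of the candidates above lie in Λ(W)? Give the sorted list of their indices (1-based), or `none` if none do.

λ' = (4−√20)/2 ≈ -0.23607.
#1 (-1,-5): internal coord -1 + (-5)·λ' = +0.18034; +0.18034 ∈ [-0.1, 0.7) → IN Λ
#2 (-3,-13): internal coord -3 + (-13)·λ' = +0.06888; +0.06888 ∈ [-0.1, 0.7) → IN Λ
#3 (-6,-23): internal coord -6 + (-23)·λ' = -0.57044; -0.57044 ∉ [-0.1, 0.7) → out
#4 (-17,-7): internal coord -17 + (-7)·λ' = -15.34752; -15.34752 ∉ [-0.1, 0.7) → out
#5 (6,20): internal coord 6 + (20)·λ' = +1.27864; +1.27864 ∉ [-0.1, 0.7) → out

1, 2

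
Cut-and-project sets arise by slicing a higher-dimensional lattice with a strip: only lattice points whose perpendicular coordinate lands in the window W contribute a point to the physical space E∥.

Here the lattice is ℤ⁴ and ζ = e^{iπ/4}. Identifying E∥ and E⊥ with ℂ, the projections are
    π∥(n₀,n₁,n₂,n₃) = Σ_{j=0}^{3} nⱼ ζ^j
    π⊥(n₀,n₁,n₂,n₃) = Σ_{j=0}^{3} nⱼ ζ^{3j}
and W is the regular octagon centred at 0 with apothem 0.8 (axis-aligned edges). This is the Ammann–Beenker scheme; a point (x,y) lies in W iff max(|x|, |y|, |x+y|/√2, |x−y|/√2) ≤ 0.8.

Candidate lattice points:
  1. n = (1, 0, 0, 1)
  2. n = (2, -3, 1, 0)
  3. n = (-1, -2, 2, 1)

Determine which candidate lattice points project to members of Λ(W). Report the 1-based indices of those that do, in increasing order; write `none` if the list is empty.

none

Internal map: ζ^{3j} for j=0..3 gives (1,0), (−√2/2,√2/2), (0,−1), (√2/2,√2/2).
#1 (1, 0, 0, 1): internal (1.707107, 0.707107); octagon support 1.707107 vs apothem 0.8 → ∉ W
#2 (2, -3, 1, 0): internal (4.121320, -3.121320); octagon support 5.121320 vs apothem 0.8 → ∉ W
#3 (-1, -2, 2, 1): internal (1.121320, -2.707107); octagon support 2.707107 vs apothem 0.8 → ∉ W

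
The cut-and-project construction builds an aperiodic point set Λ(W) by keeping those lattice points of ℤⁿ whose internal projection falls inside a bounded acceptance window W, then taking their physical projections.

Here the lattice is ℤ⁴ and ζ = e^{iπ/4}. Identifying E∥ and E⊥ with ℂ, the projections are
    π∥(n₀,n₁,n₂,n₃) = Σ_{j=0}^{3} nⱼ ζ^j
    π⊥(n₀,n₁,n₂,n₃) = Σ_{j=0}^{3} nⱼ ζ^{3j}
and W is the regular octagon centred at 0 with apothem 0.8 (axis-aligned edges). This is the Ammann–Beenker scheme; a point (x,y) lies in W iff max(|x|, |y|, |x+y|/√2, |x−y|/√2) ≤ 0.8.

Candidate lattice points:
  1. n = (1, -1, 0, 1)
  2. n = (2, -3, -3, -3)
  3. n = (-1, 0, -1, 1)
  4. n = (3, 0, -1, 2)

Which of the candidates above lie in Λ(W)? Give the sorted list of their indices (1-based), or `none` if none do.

none

Internal map: ζ^{3j} for j=0..3 gives (1,0), (−√2/2,√2/2), (0,−1), (√2/2,√2/2).
#1 (1, -1, 0, 1): internal (2.414214, 0.000000); octagon support 2.414214 vs apothem 0.8 → ∉ W
#2 (2, -3, -3, -3): internal (2.000000, -1.242641); octagon support 2.292893 vs apothem 0.8 → ∉ W
#3 (-1, 0, -1, 1): internal (-0.292893, 1.707107); octagon support 1.707107 vs apothem 0.8 → ∉ W
#4 (3, 0, -1, 2): internal (4.414214, 2.414214); octagon support 4.828427 vs apothem 0.8 → ∉ W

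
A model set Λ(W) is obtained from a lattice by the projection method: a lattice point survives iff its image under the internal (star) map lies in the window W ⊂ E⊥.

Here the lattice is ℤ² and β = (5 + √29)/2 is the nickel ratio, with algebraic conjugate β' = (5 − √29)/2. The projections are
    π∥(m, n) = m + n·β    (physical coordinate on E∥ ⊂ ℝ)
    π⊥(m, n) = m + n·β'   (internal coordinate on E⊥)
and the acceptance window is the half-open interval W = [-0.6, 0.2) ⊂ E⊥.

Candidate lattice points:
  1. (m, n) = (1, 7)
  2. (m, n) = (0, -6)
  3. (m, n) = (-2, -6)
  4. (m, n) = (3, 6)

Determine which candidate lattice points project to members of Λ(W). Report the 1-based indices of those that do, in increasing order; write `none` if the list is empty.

1

Compute β' = (5−√29)/2 = -0.1926, so π⊥(m,n) = m -0.1926·n.
[1] lift (1,7): star map gives -0.3481; window check -0.6 ≤ -0.3481 < 0.2 is true → IN Λ
[2] lift (0,-6): star map gives 1.1555; window check -0.6 ≤ 1.1555 < 0.2 is false → out
[3] lift (-2,-6): star map gives -0.8445; window check -0.6 ≤ -0.8445 < 0.2 is false → out
[4] lift (3,6): star map gives 1.8445; window check -0.6 ≤ 1.8445 < 0.2 is false → out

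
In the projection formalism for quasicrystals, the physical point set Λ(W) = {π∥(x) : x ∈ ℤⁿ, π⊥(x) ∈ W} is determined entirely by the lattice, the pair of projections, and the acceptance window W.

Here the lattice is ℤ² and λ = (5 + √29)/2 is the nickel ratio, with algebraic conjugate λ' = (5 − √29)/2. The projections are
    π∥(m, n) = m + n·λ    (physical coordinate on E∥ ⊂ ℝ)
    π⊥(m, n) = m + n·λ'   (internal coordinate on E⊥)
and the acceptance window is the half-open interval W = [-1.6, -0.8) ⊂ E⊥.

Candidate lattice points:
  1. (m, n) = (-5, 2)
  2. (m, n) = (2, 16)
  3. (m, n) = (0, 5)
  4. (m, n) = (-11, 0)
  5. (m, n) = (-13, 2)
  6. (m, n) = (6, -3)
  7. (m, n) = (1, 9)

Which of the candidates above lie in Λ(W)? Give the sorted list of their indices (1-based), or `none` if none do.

Compute λ' = (5−√29)/2 = -0.1926, so π⊥(m,n) = m -0.1926·n.
[1] lift (-5,2): star map gives -5.3852; window check -1.6 ≤ -5.3852 < -0.8 is false → out
[2] lift (2,16): star map gives -1.0813; window check -1.6 ≤ -1.0813 < -0.8 is true → IN Λ
[3] lift (0,5): star map gives -0.9629; window check -1.6 ≤ -0.9629 < -0.8 is true → IN Λ
[4] lift (-11,0): star map gives -11.0000; window check -1.6 ≤ -11.0000 < -0.8 is false → out
[5] lift (-13,2): star map gives -13.3852; window check -1.6 ≤ -13.3852 < -0.8 is false → out
[6] lift (6,-3): star map gives 6.5777; window check -1.6 ≤ 6.5777 < -0.8 is false → out
[7] lift (1,9): star map gives -0.7332; window check -1.6 ≤ -0.7332 < -0.8 is false → out

2, 3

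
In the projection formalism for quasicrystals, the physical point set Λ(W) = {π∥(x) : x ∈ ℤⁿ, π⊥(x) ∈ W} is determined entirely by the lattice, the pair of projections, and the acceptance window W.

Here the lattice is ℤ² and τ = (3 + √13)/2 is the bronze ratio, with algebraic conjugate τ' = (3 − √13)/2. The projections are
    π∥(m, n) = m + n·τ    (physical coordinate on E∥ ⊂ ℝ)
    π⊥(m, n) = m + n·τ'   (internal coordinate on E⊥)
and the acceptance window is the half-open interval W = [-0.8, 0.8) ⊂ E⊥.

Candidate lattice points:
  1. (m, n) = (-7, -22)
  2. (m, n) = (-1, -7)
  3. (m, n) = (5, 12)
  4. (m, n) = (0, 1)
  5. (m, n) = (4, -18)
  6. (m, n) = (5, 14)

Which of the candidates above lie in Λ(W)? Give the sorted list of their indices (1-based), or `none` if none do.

Compute τ' = (3−√13)/2 = -0.30278, so π⊥(m,n) = m -0.30278·n.
[1] lift (-7,-22): star map gives -0.33894; window check -0.8 ≤ -0.33894 < 0.8 is true → IN Λ
[2] lift (-1,-7): star map gives 1.11943; window check -0.8 ≤ 1.11943 < 0.8 is false → out
[3] lift (5,12): star map gives 1.36669; window check -0.8 ≤ 1.36669 < 0.8 is false → out
[4] lift (0,1): star map gives -0.30278; window check -0.8 ≤ -0.30278 < 0.8 is true → IN Λ
[5] lift (4,-18): star map gives 9.44996; window check -0.8 ≤ 9.44996 < 0.8 is false → out
[6] lift (5,14): star map gives 0.76114; window check -0.8 ≤ 0.76114 < 0.8 is true → IN Λ

1, 4, 6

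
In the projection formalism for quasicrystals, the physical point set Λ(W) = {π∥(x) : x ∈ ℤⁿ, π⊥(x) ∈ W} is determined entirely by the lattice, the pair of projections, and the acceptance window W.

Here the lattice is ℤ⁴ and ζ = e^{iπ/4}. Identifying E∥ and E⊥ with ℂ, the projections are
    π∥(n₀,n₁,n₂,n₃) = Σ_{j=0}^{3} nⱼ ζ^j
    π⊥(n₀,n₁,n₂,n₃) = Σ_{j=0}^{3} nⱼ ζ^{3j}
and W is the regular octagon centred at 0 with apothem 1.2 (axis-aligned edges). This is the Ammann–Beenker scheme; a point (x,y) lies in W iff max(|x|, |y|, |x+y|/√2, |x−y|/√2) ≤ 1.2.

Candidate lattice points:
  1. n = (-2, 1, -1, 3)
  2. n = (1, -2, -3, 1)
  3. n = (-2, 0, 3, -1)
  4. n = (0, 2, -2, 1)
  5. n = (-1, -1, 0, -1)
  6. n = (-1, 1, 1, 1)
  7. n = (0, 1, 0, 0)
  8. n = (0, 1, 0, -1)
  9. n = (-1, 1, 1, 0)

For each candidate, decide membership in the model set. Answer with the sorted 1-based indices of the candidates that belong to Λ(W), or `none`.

6, 7

π⊥(n) = n₀ + n₁ζ³ + n₂ζ⁶ + n₃ζ⁹ where ζ = e^{iπ/4}.
candidate 1: n = (-2, 1, -1, 3) → π⊥ ≈ (-0.5858, +3.8284); max(|x|,|y|,|x±y|/√2) = 3.8284 > 1.2 ⇒ ∉ W
candidate 2: n = (1, -2, -3, 1) → π⊥ ≈ (+3.1213, +2.2929); max(|x|,|y|,|x±y|/√2) = 3.8284 > 1.2 ⇒ ∉ W
candidate 3: n = (-2, 0, 3, -1) → π⊥ ≈ (-2.7071, -3.7071); max(|x|,|y|,|x±y|/√2) = 4.5355 > 1.2 ⇒ ∉ W
candidate 4: n = (0, 2, -2, 1) → π⊥ ≈ (-0.7071, +4.1213); max(|x|,|y|,|x±y|/√2) = 4.1213 > 1.2 ⇒ ∉ W
candidate 5: n = (-1, -1, 0, -1) → π⊥ ≈ (-1.0000, -1.4142); max(|x|,|y|,|x±y|/√2) = 1.7071 > 1.2 ⇒ ∉ W
candidate 6: n = (-1, 1, 1, 1) → π⊥ ≈ (-1.0000, +0.4142); max(|x|,|y|,|x±y|/√2) = 1.0000 ≤ 1.2 ⇒ ∈ W
candidate 7: n = (0, 1, 0, 0) → π⊥ ≈ (-0.7071, +0.7071); max(|x|,|y|,|x±y|/√2) = 1.0000 ≤ 1.2 ⇒ ∈ W
candidate 8: n = (0, 1, 0, -1) → π⊥ ≈ (-1.4142, +0.0000); max(|x|,|y|,|x±y|/√2) = 1.4142 > 1.2 ⇒ ∉ W
candidate 9: n = (-1, 1, 1, 0) → π⊥ ≈ (-1.7071, -0.2929); max(|x|,|y|,|x±y|/√2) = 1.7071 > 1.2 ⇒ ∉ W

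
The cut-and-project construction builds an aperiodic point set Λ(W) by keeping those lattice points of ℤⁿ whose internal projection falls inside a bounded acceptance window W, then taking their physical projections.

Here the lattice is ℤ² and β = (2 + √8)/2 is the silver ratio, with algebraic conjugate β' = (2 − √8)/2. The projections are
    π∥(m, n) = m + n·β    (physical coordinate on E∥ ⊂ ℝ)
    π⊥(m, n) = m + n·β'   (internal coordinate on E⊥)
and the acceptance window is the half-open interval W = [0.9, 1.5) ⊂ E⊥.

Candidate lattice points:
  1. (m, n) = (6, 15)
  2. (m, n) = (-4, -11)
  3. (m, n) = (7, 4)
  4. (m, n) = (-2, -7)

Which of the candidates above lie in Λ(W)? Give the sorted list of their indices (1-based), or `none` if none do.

none

β' = (2−√8)/2 ≈ -0.414214.
#1 (6,15): internal coord 6 + (15)·β' = -0.213203; -0.213203 ∉ [0.9, 1.5) → out
#2 (-4,-11): internal coord -4 + (-11)·β' = +0.556349; +0.556349 ∉ [0.9, 1.5) → out
#3 (7,4): internal coord 7 + (4)·β' = +5.343146; +5.343146 ∉ [0.9, 1.5) → out
#4 (-2,-7): internal coord -2 + (-7)·β' = +0.899495; +0.899495 ∉ [0.9, 1.5) → out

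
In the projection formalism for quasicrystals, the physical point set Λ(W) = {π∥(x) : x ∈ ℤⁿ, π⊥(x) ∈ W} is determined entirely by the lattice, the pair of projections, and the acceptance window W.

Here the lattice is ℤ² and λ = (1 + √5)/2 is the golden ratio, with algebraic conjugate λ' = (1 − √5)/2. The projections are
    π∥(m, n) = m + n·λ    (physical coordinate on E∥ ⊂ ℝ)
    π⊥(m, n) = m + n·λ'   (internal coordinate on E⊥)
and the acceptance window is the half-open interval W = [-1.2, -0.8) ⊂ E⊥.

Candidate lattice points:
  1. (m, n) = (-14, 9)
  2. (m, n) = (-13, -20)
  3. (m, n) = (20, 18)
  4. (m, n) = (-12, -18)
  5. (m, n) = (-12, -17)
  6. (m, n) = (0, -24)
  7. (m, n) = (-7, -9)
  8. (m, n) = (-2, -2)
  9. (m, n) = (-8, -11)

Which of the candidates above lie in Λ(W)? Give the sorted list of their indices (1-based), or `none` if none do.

λ' = (1−√5)/2 ≈ -0.618034.
[1] lift (-14,9): star map gives -19.562306; window check -1.2 ≤ -19.562306 < -0.8 is false → out
[2] lift (-13,-20): star map gives -0.639320; window check -1.2 ≤ -0.639320 < -0.8 is false → out
[3] lift (20,18): star map gives 8.875388; window check -1.2 ≤ 8.875388 < -0.8 is false → out
[4] lift (-12,-18): star map gives -0.875388; window check -1.2 ≤ -0.875388 < -0.8 is true → IN Λ
[5] lift (-12,-17): star map gives -1.493422; window check -1.2 ≤ -1.493422 < -0.8 is false → out
[6] lift (0,-24): star map gives 14.832816; window check -1.2 ≤ 14.832816 < -0.8 is false → out
[7] lift (-7,-9): star map gives -1.437694; window check -1.2 ≤ -1.437694 < -0.8 is false → out
[8] lift (-2,-2): star map gives -0.763932; window check -1.2 ≤ -0.763932 < -0.8 is false → out
[9] lift (-8,-11): star map gives -1.201626; window check -1.2 ≤ -1.201626 < -0.8 is false → out

4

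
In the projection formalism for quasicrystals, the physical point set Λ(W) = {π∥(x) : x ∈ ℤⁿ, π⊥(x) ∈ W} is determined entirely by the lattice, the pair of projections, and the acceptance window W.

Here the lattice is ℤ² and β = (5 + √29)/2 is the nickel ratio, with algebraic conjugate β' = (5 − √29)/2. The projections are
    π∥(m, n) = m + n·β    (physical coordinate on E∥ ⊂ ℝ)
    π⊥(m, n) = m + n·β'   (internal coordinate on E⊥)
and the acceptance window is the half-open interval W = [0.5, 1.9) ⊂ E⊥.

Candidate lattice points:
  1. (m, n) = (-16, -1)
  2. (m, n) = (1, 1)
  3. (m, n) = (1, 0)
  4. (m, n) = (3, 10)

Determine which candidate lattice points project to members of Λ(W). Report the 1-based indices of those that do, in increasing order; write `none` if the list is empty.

Compute β' = (5−√29)/2 = -0.192582, so π⊥(m,n) = m -0.192582·n.
#1 (-16,-1): internal coord -16 + (-1)·β' = -15.807418; -15.807418 ∉ [0.5, 1.9) → out
#2 (1,1): internal coord 1 + (1)·β' = +0.807418; +0.807418 ∈ [0.5, 1.9) → IN Λ
#3 (1,0): internal coord 1 + (0)·β' = +1.000000; +1.000000 ∈ [0.5, 1.9) → IN Λ
#4 (3,10): internal coord 3 + (10)·β' = +1.074176; +1.074176 ∈ [0.5, 1.9) → IN Λ

2, 3, 4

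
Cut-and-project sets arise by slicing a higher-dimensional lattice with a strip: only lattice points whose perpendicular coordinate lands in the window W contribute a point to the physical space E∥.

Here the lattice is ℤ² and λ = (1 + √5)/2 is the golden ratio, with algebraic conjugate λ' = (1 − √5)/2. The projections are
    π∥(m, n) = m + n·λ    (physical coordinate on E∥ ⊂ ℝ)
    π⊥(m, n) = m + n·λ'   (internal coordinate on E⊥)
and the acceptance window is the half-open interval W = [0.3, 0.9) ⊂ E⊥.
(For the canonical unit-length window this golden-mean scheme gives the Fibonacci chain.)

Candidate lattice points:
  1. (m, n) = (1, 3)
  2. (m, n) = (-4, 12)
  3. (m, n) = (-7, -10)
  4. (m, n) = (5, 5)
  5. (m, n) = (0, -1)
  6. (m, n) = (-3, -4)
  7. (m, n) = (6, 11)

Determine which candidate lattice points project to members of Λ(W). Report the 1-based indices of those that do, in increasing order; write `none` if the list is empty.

Compute λ' = (1−√5)/2 = -0.61803, so π⊥(m,n) = m -0.61803·n.
[1] lift (1,3): star map gives -0.85410; window check 0.3 ≤ -0.85410 < 0.9 is false → out
[2] lift (-4,12): star map gives -11.41641; window check 0.3 ≤ -11.41641 < 0.9 is false → out
[3] lift (-7,-10): star map gives -0.81966; window check 0.3 ≤ -0.81966 < 0.9 is false → out
[4] lift (5,5): star map gives 1.90983; window check 0.3 ≤ 1.90983 < 0.9 is false → out
[5] lift (0,-1): star map gives 0.61803; window check 0.3 ≤ 0.61803 < 0.9 is true → IN Λ
[6] lift (-3,-4): star map gives -0.52786; window check 0.3 ≤ -0.52786 < 0.9 is false → out
[7] lift (6,11): star map gives -0.79837; window check 0.3 ≤ -0.79837 < 0.9 is false → out

5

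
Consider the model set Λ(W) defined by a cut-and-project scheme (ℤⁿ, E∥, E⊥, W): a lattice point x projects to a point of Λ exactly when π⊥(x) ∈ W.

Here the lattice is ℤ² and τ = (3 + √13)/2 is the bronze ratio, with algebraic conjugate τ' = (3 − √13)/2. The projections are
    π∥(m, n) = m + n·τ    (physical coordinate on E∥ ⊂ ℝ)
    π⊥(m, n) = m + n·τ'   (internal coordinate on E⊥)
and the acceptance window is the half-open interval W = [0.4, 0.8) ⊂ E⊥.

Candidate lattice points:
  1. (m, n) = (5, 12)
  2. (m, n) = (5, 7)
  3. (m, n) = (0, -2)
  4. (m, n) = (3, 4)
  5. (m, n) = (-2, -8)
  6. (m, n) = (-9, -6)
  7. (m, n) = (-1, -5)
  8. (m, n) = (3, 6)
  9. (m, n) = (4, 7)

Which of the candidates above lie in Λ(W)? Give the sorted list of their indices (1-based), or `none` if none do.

Numerically τ ≈ 3.30278 and τ' = −1/τ ≈ -0.30278.
#1 (5,12): internal coord 5 + (12)·τ' = +1.36669; +1.36669 ∉ [0.4, 0.8) → out
#2 (5,7): internal coord 5 + (7)·τ' = +2.88057; +2.88057 ∉ [0.4, 0.8) → out
#3 (0,-2): internal coord 0 + (-2)·τ' = +0.60555; +0.60555 ∈ [0.4, 0.8) → IN Λ
#4 (3,4): internal coord 3 + (4)·τ' = +1.78890; +1.78890 ∉ [0.4, 0.8) → out
#5 (-2,-8): internal coord -2 + (-8)·τ' = +0.42221; +0.42221 ∈ [0.4, 0.8) → IN Λ
#6 (-9,-6): internal coord -9 + (-6)·τ' = -7.18335; -7.18335 ∉ [0.4, 0.8) → out
#7 (-1,-5): internal coord -1 + (-5)·τ' = +0.51388; +0.51388 ∈ [0.4, 0.8) → IN Λ
#8 (3,6): internal coord 3 + (6)·τ' = +1.18335; +1.18335 ∉ [0.4, 0.8) → out
#9 (4,7): internal coord 4 + (7)·τ' = +1.88057; +1.88057 ∉ [0.4, 0.8) → out

3, 5, 7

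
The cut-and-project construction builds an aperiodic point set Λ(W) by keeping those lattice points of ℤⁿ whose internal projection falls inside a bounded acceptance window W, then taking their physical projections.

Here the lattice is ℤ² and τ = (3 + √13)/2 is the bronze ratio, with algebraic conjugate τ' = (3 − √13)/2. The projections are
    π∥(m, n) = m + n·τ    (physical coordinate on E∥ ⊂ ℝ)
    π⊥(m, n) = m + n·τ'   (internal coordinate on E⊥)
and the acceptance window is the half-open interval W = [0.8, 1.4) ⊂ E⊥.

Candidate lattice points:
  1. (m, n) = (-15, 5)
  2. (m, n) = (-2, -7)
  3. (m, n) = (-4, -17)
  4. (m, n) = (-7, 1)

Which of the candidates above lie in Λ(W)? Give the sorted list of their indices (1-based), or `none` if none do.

Compute τ' = (3−√13)/2 = -0.302776, so π⊥(m,n) = m -0.302776·n.
candidate 1: (m,n)=(-15,5) → π∥ = -15+5·τ ≈ 1.513878, π⊥ = -15+5·τ' ≈ -16.513878 ∉ [0.8, 1.4) ⇒ out
candidate 2: (m,n)=(-2,-7) → π∥ = -2-7·τ ≈ -25.119429, π⊥ = -2-7·τ' ≈ 0.119429 ∉ [0.8, 1.4) ⇒ out
candidate 3: (m,n)=(-4,-17) → π∥ = -4-17·τ ≈ -60.147186, π⊥ = -4-17·τ' ≈ 1.147186 ∈ [0.8, 1.4) ⇒ IN Λ
candidate 4: (m,n)=(-7,1) → π∥ = -7+1·τ ≈ -3.697224, π⊥ = -7+1·τ' ≈ -7.302776 ∉ [0.8, 1.4) ⇒ out

3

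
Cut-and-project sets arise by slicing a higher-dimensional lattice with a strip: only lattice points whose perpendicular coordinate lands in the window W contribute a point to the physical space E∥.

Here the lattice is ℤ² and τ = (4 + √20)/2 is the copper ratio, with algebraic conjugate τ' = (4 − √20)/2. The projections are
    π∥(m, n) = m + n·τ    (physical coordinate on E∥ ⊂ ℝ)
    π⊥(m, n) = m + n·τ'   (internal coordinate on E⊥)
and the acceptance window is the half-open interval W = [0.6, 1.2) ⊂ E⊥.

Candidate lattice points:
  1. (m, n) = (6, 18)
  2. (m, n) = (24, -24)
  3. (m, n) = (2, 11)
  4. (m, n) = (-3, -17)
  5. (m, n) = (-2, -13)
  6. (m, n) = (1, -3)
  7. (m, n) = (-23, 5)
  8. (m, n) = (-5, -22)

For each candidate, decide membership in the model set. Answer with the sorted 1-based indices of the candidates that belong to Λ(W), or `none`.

τ' = (4−√20)/2 ≈ -0.23607.
candidate 1: (m,n)=(6,18) → π∥ = 6+18·τ ≈ 82.24922, π⊥ = 6+18·τ' ≈ 1.75078 ∉ [0.6, 1.2) ⇒ out
candidate 2: (m,n)=(24,-24) → π∥ = 24-24·τ ≈ -77.66563, π⊥ = 24-24·τ' ≈ 29.66563 ∉ [0.6, 1.2) ⇒ out
candidate 3: (m,n)=(2,11) → π∥ = 2+11·τ ≈ 48.59675, π⊥ = 2+11·τ' ≈ -0.59675 ∉ [0.6, 1.2) ⇒ out
candidate 4: (m,n)=(-3,-17) → π∥ = -3-17·τ ≈ -75.01316, π⊥ = -3-17·τ' ≈ 1.01316 ∈ [0.6, 1.2) ⇒ IN Λ
candidate 5: (m,n)=(-2,-13) → π∥ = -2-13·τ ≈ -57.06888, π⊥ = -2-13·τ' ≈ 1.06888 ∈ [0.6, 1.2) ⇒ IN Λ
candidate 6: (m,n)=(1,-3) → π∥ = 1-3·τ ≈ -11.70820, π⊥ = 1-3·τ' ≈ 1.70820 ∉ [0.6, 1.2) ⇒ out
candidate 7: (m,n)=(-23,5) → π∥ = -23+5·τ ≈ -1.81966, π⊥ = -23+5·τ' ≈ -24.18034 ∉ [0.6, 1.2) ⇒ out
candidate 8: (m,n)=(-5,-22) → π∥ = -5-22·τ ≈ -98.19350, π⊥ = -5-22·τ' ≈ 0.19350 ∉ [0.6, 1.2) ⇒ out

4, 5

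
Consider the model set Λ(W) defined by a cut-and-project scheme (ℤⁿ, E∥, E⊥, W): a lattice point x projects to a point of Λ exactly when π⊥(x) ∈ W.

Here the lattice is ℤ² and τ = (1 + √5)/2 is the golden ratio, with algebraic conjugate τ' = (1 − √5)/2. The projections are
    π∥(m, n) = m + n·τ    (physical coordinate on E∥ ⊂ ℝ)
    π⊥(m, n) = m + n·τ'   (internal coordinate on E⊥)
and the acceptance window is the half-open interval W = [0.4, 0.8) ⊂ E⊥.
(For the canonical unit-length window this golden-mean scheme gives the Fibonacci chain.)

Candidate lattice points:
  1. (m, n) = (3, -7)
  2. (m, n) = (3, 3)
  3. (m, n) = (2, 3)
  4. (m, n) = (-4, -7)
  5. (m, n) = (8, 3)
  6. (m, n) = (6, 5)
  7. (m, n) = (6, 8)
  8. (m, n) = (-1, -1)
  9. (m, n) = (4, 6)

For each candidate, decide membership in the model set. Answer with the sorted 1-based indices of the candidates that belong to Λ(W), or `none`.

τ' = (1−√5)/2 ≈ -0.618034.
candidate 1: (m,n)=(3,-7) → π∥ = 3-7·τ ≈ -8.326238, π⊥ = 3-7·τ' ≈ 7.326238 ∉ [0.4, 0.8) ⇒ out
candidate 2: (m,n)=(3,3) → π∥ = 3+3·τ ≈ 7.854102, π⊥ = 3+3·τ' ≈ 1.145898 ∉ [0.4, 0.8) ⇒ out
candidate 3: (m,n)=(2,3) → π∥ = 2+3·τ ≈ 6.854102, π⊥ = 2+3·τ' ≈ 0.145898 ∉ [0.4, 0.8) ⇒ out
candidate 4: (m,n)=(-4,-7) → π∥ = -4-7·τ ≈ -15.326238, π⊥ = -4-7·τ' ≈ 0.326238 ∉ [0.4, 0.8) ⇒ out
candidate 5: (m,n)=(8,3) → π∥ = 8+3·τ ≈ 12.854102, π⊥ = 8+3·τ' ≈ 6.145898 ∉ [0.4, 0.8) ⇒ out
candidate 6: (m,n)=(6,5) → π∥ = 6+5·τ ≈ 14.090170, π⊥ = 6+5·τ' ≈ 2.909830 ∉ [0.4, 0.8) ⇒ out
candidate 7: (m,n)=(6,8) → π∥ = 6+8·τ ≈ 18.944272, π⊥ = 6+8·τ' ≈ 1.055728 ∉ [0.4, 0.8) ⇒ out
candidate 8: (m,n)=(-1,-1) → π∥ = -1-1·τ ≈ -2.618034, π⊥ = -1-1·τ' ≈ -0.381966 ∉ [0.4, 0.8) ⇒ out
candidate 9: (m,n)=(4,6) → π∥ = 4+6·τ ≈ 13.708204, π⊥ = 4+6·τ' ≈ 0.291796 ∉ [0.4, 0.8) ⇒ out

none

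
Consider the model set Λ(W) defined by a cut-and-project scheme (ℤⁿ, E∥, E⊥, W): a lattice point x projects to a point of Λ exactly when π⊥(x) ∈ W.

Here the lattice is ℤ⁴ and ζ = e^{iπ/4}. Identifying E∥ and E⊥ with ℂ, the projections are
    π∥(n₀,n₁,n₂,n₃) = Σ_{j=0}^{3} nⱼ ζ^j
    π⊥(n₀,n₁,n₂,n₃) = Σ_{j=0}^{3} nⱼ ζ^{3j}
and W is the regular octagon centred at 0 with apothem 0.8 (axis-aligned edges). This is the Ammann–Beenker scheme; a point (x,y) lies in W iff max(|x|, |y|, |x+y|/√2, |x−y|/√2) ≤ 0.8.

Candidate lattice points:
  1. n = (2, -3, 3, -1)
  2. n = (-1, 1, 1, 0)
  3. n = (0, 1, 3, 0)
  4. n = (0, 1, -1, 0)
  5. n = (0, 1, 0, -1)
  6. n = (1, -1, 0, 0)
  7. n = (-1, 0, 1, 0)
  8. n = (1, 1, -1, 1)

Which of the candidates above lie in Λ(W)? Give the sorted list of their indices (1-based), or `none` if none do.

With ζ = e^{iπ/4} the internal vectors are ζ^0,ζ^3,ζ^6,ζ^9.
#1 (2, -3, 3, -1): internal (3.414214, -5.828427); octagon support 6.535534 vs apothem 0.8 → ∉ W
#2 (-1, 1, 1, 0): internal (-1.707107, -0.292893); octagon support 1.707107 vs apothem 0.8 → ∉ W
#3 (0, 1, 3, 0): internal (-0.707107, -2.292893); octagon support 2.292893 vs apothem 0.8 → ∉ W
#4 (0, 1, -1, 0): internal (-0.707107, 1.707107); octagon support 1.707107 vs apothem 0.8 → ∉ W
#5 (0, 1, 0, -1): internal (-1.414214, 0.000000); octagon support 1.414214 vs apothem 0.8 → ∉ W
#6 (1, -1, 0, 0): internal (1.707107, -0.707107); octagon support 1.707107 vs apothem 0.8 → ∉ W
#7 (-1, 0, 1, 0): internal (-1.000000, -1.000000); octagon support 1.414214 vs apothem 0.8 → ∉ W
#8 (1, 1, -1, 1): internal (1.000000, 2.414214); octagon support 2.414214 vs apothem 0.8 → ∉ W

none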